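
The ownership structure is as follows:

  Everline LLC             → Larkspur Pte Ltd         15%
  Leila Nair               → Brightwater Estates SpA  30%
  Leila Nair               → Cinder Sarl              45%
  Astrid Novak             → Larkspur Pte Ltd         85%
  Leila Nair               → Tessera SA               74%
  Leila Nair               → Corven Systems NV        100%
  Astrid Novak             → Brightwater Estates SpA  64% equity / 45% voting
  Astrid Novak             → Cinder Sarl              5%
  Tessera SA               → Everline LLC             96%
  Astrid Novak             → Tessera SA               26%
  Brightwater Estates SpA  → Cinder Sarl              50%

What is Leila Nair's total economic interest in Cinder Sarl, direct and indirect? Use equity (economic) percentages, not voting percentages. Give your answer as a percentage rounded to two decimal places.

Leila reaches Cinder along 2 paths.
Via Brightwater: 30% × 50% = 15%.
Direct stake: 45% = 45%.
Total: 15% + 45% = 60%.
Rounded: 60.00%.

60.00%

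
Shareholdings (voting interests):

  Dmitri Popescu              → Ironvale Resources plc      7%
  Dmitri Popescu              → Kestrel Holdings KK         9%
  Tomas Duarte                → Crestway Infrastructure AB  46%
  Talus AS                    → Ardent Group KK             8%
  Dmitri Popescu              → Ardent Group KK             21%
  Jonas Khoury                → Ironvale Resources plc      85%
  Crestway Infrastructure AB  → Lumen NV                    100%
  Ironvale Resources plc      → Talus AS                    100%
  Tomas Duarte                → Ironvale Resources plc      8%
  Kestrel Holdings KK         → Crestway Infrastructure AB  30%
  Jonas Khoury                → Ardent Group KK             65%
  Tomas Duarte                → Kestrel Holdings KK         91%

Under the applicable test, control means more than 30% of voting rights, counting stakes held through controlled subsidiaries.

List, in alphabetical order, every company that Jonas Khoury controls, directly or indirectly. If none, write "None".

Ardent Group KK, Ironvale Resources plc, Talus AS

Jonas holds 85% of Ironvale, so Jonas controls Ironvale.
Ironvale holds 100% of Talus, so Jonas controls Talus.
Jonas and Talus together hold 65% + 8% = 73% of Ardent, so Jonas controls Ardent.
No other company's threshold is met.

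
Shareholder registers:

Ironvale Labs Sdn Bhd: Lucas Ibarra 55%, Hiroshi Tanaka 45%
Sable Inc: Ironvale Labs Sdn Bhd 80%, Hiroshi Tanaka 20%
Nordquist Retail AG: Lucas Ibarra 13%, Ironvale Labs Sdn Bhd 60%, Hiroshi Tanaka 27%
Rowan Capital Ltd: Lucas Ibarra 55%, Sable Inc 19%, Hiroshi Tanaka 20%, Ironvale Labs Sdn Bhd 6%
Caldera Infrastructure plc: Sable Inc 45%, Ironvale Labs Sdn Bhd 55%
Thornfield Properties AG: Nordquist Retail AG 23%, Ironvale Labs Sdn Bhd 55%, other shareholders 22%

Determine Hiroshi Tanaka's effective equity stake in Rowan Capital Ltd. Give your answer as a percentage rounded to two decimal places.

Hiroshi reaches Rowan along 4 paths.
Via Ironvale → Sable: 45% × 80% × 19% = 6.84%.
Via Sable: 20% × 19% = 3.8%.
Direct stake: 20% = 20%.
Via Ironvale: 45% × 6% = 2.7%.
Total: 6.84% + 3.8% + 20% + 2.7% = 33.34%.

33.34%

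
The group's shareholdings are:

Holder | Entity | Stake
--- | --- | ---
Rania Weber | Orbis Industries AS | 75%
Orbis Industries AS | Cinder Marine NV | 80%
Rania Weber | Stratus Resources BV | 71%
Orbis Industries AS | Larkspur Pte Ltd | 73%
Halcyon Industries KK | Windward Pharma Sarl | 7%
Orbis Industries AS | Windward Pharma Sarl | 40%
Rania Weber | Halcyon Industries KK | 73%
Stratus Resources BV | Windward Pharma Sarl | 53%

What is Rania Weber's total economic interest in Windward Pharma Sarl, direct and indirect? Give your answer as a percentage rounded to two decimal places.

Rania reaches Windward along 3 paths.
Via Stratus: 71% × 53% = 37.63%.
Via Orbis: 75% × 40% = 30%.
Via Halcyon: 73% × 7% = 5.11%.
Total: 37.63% + 30% + 5.11% = 72.74%.

72.74%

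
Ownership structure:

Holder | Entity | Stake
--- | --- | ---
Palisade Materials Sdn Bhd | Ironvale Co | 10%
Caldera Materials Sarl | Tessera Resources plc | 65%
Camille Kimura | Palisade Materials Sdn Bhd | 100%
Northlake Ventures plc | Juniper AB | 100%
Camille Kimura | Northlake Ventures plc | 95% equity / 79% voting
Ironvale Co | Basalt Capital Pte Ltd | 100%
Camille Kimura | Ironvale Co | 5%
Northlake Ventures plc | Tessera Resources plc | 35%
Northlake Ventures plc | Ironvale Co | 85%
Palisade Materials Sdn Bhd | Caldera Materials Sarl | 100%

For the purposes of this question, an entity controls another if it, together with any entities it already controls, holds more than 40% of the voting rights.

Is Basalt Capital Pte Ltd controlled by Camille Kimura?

Camille holds 100% of Palisade, so Camille controls Palisade.
Camille holds 79% of Northlake, so Camille controls Northlake.
Palisade and Northlake and Camille together hold 10% + 85% + 5% = 100% of Ironvale, so Camille controls Ironvale.
Ironvale holds 100% of Basalt, so Camille controls Basalt.

Yes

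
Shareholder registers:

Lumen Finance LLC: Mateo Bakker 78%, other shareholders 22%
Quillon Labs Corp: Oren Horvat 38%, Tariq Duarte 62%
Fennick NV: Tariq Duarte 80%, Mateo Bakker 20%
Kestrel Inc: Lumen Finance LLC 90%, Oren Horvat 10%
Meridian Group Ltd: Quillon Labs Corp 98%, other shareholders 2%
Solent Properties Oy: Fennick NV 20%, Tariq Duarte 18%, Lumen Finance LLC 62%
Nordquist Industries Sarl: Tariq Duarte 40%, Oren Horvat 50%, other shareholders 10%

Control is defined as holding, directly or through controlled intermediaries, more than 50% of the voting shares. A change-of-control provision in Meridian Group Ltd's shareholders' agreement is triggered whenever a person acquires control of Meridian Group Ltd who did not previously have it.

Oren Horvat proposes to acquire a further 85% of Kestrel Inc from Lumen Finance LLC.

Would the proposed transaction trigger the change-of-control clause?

The purchase adds only to Oren's holdings (Lumen's stake shrinks), so Oren is the only person who could newly come to control Meridian.
Oren's largest direct stake is 50% in Nordquist, which does not meet the threshold, so Oren controls no company.
Neither Oren nor any entity Oren controls holds any voting interest in Meridian.
So before the transaction, Oren does not control Meridian.
After the purchase, Oren's direct stake in Kestrel rises to 10% + 85% = 95%, and Lumen's stake falls to 5%.
Oren holds 95% of Kestrel, so Oren controls Kestrel.
After the transaction, neither Oren nor any entity Oren controls holds a voting interest in Meridian, so Oren still does not control it.
No new person acquires control, so the clause is not triggered.

No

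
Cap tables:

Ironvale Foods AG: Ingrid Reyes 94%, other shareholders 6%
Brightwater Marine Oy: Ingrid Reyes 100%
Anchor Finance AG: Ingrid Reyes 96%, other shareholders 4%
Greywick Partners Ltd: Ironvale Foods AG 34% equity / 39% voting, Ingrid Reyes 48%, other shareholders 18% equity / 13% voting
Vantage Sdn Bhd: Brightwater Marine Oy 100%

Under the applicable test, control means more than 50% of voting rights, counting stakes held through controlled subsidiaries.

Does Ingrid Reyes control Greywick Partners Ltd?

Yes

Ingrid holds 94% of Ironvale, so Ingrid controls Ironvale.
Ironvale and Ingrid together hold 39% + 48% = 87% of Greywick, so Ingrid controls Greywick.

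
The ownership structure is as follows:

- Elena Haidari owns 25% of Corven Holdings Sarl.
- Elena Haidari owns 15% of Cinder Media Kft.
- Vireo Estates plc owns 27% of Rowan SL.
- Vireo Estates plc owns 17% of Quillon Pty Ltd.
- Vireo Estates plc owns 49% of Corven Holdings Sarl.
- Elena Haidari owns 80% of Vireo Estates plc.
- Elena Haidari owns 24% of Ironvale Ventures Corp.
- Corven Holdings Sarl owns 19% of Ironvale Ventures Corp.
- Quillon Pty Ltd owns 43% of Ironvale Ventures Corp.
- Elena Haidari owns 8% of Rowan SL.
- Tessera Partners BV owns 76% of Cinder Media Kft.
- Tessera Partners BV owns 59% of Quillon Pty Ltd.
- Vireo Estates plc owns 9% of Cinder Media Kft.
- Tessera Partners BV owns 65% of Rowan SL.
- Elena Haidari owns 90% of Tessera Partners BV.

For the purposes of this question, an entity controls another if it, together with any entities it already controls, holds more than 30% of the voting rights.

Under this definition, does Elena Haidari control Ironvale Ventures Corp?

Elena holds 90% of Tessera, so Elena controls Tessera.
Elena holds 80% of Vireo, so Elena controls Vireo.
Vireo and Tessera together hold 17% + 59% = 76% of Quillon, so Elena controls Quillon.
Vireo and Elena together hold 49% + 25% = 74% of Corven, so Elena controls Corven.
Corven and Elena and Quillon together hold 19% + 24% + 43% = 86% of Ironvale, so Elena controls Ironvale.

Yes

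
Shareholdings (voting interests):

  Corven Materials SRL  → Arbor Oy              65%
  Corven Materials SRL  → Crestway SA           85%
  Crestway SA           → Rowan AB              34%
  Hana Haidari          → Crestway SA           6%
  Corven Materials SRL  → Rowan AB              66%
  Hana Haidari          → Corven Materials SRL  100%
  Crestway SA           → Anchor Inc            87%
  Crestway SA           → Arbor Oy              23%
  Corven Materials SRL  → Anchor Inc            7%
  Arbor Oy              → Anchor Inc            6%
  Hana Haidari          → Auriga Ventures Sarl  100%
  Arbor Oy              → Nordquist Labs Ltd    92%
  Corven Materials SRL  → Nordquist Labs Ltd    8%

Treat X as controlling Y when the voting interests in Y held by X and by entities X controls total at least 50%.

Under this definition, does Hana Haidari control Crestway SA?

Yes

Hana holds 100% of Corven, so Hana controls Corven.
Hana and Corven together hold 6% + 85% = 91% of Crestway, so Hana controls Crestway.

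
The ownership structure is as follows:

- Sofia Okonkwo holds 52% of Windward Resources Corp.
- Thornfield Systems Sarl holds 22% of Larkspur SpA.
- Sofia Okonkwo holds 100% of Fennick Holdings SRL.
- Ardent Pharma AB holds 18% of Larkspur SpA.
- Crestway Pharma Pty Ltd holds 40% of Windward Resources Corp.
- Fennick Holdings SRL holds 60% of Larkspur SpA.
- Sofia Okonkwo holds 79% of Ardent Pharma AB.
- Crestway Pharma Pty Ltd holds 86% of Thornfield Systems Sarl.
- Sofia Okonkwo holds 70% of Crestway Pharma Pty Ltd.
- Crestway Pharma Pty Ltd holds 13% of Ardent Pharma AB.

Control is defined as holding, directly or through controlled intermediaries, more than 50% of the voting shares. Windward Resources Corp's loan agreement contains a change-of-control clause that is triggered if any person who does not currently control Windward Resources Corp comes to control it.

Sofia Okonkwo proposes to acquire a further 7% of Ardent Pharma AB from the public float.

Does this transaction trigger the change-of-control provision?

No

The purchase changes only Sofia's holdings, so Sofia is the only person who could newly come to control Windward.
Sofia holds 70% of Crestway, so Sofia controls Crestway.
Sofia and Crestway together hold 52% + 40% = 92% of Windward, so Sofia controls Windward.
So Sofia already controls Windward before the transaction.
After the purchase, Sofia's direct stake in Ardent rises to 79% + 7% = 86%.
Sofia controlled Windward already, so this is not a new person acquiring control; every other person's position is unchanged or reduced.
No new person acquires control, so the clause is not triggered.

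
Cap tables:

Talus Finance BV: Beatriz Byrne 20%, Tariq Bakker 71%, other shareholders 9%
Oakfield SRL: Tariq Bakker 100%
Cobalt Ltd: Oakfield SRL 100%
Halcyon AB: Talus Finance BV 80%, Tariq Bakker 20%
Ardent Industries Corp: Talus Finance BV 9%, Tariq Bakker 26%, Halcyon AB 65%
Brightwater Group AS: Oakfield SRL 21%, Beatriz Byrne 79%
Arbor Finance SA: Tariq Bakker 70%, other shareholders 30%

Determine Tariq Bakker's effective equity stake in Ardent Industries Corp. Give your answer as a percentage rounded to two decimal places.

Tariq reaches Ardent along 4 paths.
Via Talus: 71% × 9% = 6.39%.
Direct stake: 26% = 26%.
Via Talus → Halcyon: 71% × 80% × 65% = 36.92%.
Via Halcyon: 20% × 65% = 13%.
Total: 6.39% + 26% + 36.92% + 13% = 82.31%.

82.31%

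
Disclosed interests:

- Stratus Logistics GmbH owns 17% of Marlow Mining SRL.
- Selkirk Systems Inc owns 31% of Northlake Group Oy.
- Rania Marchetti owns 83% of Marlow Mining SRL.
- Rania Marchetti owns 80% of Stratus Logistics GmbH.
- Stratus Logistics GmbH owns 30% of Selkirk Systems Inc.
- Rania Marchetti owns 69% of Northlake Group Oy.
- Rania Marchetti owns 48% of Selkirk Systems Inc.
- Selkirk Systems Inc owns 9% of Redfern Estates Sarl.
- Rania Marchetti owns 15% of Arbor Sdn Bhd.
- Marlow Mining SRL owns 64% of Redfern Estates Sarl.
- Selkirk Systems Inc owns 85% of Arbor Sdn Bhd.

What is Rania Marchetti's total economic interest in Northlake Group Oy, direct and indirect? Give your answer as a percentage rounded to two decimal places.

Rania reaches Northlake along 3 paths.
Via Selkirk: 48% × 31% = 14.88%.
Via Stratus → Selkirk: 80% × 30% × 31% = 7.44%.
Direct stake: 69% = 69%.
Total: 14.88% + 7.44% + 69% = 91.32%.

91.32%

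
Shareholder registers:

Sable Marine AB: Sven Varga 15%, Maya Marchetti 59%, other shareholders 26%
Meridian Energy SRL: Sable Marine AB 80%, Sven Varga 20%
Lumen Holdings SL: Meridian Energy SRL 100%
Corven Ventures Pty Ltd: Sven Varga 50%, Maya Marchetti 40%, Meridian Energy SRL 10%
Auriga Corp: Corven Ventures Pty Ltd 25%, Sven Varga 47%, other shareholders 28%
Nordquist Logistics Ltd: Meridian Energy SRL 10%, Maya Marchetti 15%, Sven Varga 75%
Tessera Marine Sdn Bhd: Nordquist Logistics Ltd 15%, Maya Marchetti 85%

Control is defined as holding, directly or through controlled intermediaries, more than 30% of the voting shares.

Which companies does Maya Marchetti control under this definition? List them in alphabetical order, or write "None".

Maya holds 59% of Sable, so Maya controls Sable.
Sable holds 80% of Meridian, so Maya controls Meridian.
Meridian holds 100% of Lumen, so Maya controls Lumen.
Maya and Meridian together hold 40% + 10% = 50% of Corven, so Maya controls Corven.
Maya holds 85% of Tessera, so Maya controls Tessera.
No other company's threshold is met.

Corven Ventures Pty Ltd, Lumen Holdings SL, Meridian Energy SRL, Sable Marine AB, Tessera Marine Sdn Bhd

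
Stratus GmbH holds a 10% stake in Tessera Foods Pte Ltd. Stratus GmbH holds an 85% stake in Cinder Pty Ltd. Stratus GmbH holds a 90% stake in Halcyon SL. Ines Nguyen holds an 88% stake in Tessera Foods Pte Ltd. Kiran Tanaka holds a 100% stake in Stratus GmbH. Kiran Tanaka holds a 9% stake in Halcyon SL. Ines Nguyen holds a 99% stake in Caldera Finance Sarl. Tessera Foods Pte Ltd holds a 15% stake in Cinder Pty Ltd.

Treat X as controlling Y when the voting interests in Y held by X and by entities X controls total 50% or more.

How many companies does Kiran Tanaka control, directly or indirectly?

Kiran holds 100% of Stratus, so Kiran controls Stratus.
Stratus holds 85% of Cinder, so Kiran controls Cinder.
Kiran and Stratus together hold 9% + 90% = 99% of Halcyon, so Kiran controls Halcyon.
No other company's threshold is met.
Kiran controls 3 companies.

3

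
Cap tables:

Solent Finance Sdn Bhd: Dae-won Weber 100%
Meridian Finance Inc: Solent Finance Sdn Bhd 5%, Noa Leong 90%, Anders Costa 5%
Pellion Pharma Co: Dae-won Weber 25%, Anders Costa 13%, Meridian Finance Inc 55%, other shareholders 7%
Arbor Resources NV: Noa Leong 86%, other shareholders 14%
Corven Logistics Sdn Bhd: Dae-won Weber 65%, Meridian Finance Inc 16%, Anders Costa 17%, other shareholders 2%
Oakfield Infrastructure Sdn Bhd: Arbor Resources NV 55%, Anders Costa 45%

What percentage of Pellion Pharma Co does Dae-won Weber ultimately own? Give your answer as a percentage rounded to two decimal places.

27.75%

Dae-won reaches Pellion along 2 paths.
Direct stake: 25% = 25%.
Via Solent → Meridian: 100% × 5% × 55% = 2.75%.
Total: 25% + 2.75% = 27.75%.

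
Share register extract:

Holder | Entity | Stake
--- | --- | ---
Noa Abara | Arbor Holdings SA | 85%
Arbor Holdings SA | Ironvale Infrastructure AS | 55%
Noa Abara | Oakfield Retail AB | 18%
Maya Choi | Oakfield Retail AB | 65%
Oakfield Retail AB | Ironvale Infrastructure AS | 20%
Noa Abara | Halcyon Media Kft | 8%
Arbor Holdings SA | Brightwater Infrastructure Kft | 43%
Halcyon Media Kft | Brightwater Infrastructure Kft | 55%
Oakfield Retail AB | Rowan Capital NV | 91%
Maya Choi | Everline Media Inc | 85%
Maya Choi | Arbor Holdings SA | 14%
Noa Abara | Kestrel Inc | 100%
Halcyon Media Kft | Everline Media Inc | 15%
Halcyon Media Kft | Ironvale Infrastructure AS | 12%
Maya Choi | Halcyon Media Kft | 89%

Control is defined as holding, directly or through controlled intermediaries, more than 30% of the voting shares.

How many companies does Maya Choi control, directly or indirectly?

6

Maya holds 89% of Halcyon, so Maya controls Halcyon.
Maya holds 65% of Oakfield, so Maya controls Oakfield.
Oakfield holds 91% of Rowan, so Maya controls Rowan.
Halcyon holds 55% of Brightwater, so Maya controls Brightwater.
Halcyon and Oakfield together hold 12% + 20% = 32% of Ironvale, so Maya controls Ironvale.
Maya and Halcyon together hold 85% + 15% = 100% of Everline, so Maya controls Everline.
No other company's threshold is met.
Maya controls 6 companies.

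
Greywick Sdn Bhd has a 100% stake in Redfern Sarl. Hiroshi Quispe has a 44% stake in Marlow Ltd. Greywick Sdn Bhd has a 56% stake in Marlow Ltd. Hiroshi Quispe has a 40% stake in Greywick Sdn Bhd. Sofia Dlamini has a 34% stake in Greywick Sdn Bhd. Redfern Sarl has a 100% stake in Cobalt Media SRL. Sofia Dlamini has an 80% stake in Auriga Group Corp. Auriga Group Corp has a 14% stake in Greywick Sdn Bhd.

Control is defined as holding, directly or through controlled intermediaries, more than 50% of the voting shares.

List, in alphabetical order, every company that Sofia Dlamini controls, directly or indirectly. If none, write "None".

Auriga Group Corp

Sofia holds 80% of Auriga, so Sofia controls Auriga.
No other company's threshold is met.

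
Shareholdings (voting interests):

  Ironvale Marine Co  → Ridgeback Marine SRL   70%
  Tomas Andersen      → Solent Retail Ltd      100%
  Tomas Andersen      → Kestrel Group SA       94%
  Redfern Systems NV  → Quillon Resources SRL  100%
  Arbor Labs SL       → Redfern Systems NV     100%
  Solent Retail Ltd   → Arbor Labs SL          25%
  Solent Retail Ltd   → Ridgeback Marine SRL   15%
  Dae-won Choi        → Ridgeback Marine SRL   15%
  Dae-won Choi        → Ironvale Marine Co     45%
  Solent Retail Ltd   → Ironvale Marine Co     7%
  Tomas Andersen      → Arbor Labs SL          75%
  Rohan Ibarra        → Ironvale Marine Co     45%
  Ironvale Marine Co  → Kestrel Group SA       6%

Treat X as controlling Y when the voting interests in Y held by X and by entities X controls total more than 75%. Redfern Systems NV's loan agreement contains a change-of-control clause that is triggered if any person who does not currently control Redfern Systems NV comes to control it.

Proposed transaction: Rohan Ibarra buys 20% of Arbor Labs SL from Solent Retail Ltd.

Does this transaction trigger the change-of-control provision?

The purchase adds only to Rohan's holdings (Solent's stake shrinks), so Rohan is the only person who could newly come to control Redfern.
Rohan's largest direct stake is 45% in Ironvale, which does not meet the threshold, so Rohan controls no company.
Neither Rohan nor any entity Rohan controls holds any voting interest in Redfern.
So before the transaction, Rohan does not control Redfern.
After the purchase, Rohan holds 20% of Arbor directly, and Solent's stake falls to 5%.
Rohan's side now holds 20% of Arbor, not > 75%, so Rohan still does not control Arbor.
After the transaction, neither Rohan nor any entity Rohan controls holds a voting interest in Redfern, so Rohan still does not control it.
No new person acquires control, so the clause is not triggered.

No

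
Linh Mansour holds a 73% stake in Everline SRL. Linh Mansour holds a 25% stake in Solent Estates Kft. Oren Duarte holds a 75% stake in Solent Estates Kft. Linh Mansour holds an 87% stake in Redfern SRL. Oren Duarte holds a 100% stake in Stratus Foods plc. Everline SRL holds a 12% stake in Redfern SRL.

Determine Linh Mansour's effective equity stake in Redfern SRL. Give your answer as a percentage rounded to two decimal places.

95.76%

Linh reaches Redfern along 2 paths.
Direct stake: 87% = 87%.
Via Everline: 73% × 12% = 8.76%.
Total: 87% + 8.76% = 95.76%.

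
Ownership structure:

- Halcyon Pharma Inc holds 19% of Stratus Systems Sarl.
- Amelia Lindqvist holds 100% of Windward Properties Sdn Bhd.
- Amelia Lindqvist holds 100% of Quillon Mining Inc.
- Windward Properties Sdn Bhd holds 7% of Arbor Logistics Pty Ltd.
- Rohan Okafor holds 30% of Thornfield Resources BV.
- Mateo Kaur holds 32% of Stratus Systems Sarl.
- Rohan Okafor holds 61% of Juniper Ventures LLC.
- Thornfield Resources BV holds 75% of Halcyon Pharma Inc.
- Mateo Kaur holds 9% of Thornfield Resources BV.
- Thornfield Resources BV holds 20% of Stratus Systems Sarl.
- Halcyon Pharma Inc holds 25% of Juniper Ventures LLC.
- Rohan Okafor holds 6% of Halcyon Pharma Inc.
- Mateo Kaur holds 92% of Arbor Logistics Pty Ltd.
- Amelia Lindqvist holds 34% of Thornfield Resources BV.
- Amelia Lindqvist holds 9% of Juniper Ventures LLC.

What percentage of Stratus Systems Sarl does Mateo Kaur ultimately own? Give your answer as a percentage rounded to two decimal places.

Mateo reaches Stratus along 3 paths.
Direct stake: 32% = 32%.
Via Thornfield → Halcyon: 9% × 75% × 19% = 1.2825%.
Via Thornfield: 9% × 20% = 1.8%.
Total: 32% + 1.2825% + 1.8% = 35.0825%.
Rounded: 35.08%.

35.08%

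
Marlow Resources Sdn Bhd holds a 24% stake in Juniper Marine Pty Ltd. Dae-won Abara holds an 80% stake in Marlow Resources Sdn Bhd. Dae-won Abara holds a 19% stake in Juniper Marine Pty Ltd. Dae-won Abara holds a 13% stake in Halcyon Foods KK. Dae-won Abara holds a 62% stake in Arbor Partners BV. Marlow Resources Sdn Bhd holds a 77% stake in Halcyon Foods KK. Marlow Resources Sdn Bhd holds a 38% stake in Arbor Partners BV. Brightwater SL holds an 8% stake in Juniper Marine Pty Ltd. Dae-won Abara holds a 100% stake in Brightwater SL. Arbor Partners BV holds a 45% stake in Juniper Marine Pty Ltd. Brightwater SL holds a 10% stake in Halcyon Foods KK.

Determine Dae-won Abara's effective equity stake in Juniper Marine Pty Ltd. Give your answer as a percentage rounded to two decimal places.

87.78%

Dae-won reaches Juniper along 5 paths.
Direct stake: 19% = 19%.
Via Arbor: 62% × 45% = 27.9%.
Via Marlow → Arbor: 80% × 38% × 45% = 13.68%.
Via Marlow: 80% × 24% = 19.2%.
Via Brightwater: 100% × 8% = 8%.
Total: 19% + 27.9% + 13.68% + 19.2% + 8% = 87.78%.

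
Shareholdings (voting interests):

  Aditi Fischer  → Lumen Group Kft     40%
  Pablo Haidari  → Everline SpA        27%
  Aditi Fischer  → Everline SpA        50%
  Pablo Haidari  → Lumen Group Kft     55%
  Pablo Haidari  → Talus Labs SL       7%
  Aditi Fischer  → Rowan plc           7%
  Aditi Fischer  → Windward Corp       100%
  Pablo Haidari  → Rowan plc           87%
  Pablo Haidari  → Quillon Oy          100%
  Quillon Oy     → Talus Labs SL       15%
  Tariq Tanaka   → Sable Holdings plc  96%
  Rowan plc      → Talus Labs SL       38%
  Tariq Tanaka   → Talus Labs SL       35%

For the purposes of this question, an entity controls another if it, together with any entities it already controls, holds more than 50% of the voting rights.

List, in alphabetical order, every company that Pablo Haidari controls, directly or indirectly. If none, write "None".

Pablo holds 55% of Lumen, so Pablo controls Lumen.
Pablo holds 100% of Quillon, so Pablo controls Quillon.
Pablo holds 87% of Rowan, so Pablo controls Rowan.
Rowan and Quillon and Pablo together hold 38% + 15% + 7% = 60% of Talus, so Pablo controls Talus.
No other company's threshold is met.

Lumen Group Kft, Quillon Oy, Rowan plc, Talus Labs SL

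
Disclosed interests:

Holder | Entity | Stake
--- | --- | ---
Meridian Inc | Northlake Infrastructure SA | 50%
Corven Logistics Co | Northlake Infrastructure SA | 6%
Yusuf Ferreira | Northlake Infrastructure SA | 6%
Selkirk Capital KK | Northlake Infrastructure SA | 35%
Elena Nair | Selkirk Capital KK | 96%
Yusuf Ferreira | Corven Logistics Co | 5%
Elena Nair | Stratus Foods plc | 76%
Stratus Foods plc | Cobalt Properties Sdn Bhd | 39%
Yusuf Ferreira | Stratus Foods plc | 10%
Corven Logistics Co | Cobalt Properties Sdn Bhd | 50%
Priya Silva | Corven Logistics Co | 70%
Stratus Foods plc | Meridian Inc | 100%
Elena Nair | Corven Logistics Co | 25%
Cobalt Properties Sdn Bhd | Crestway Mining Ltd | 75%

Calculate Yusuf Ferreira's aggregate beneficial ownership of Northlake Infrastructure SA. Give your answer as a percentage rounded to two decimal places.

Yusuf reaches Northlake along 3 paths.
Via Stratus → Meridian: 10% × 100% × 50% = 5%.
Via Corven: 5% × 6% = 0.3%.
Direct stake: 6% = 6%.
Total: 5% + 0.3% + 6% = 11.3%.
Rounded: 11.30%.

11.30%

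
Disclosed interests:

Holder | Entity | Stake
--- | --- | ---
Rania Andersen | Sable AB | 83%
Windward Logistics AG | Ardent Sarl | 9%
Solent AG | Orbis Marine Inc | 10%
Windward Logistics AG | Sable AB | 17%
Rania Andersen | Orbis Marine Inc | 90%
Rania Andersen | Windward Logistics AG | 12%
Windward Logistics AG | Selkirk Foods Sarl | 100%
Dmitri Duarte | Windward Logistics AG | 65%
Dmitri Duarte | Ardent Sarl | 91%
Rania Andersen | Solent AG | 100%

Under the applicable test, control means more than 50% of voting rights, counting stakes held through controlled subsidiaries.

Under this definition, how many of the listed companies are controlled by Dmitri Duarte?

3

Dmitri holds 65% of Windward, so Dmitri controls Windward.
Windward and Dmitri together hold 9% + 91% = 100% of Ardent, so Dmitri controls Ardent.
Windward holds 100% of Selkirk, so Dmitri controls Selkirk.
No other company's threshold is met.
Dmitri controls 3 companies.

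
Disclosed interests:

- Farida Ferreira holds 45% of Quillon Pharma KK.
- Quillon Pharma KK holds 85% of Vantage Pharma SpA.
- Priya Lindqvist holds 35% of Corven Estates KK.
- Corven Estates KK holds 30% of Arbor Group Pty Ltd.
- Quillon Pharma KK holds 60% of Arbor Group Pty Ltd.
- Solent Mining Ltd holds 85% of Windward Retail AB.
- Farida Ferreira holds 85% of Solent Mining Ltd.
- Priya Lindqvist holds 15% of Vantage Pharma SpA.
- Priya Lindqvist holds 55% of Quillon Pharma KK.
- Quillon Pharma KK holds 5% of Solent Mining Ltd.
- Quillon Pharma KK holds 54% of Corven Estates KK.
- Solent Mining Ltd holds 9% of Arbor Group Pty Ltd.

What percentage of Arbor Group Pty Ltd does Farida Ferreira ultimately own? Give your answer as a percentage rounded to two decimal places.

Farida reaches Arbor along 4 paths.
Via Quillon: 45% × 60% = 27%.
Via Quillon → Corven: 45% × 54% × 30% = 7.29%.
Via Quillon → Solent: 45% × 5% × 9% = 0.2025%.
Via Solent: 85% × 9% = 7.65%.
Total: 27% + 7.29% + 0.2025% + 7.65% = 42.1425%.
Rounded: 42.14%.

42.14%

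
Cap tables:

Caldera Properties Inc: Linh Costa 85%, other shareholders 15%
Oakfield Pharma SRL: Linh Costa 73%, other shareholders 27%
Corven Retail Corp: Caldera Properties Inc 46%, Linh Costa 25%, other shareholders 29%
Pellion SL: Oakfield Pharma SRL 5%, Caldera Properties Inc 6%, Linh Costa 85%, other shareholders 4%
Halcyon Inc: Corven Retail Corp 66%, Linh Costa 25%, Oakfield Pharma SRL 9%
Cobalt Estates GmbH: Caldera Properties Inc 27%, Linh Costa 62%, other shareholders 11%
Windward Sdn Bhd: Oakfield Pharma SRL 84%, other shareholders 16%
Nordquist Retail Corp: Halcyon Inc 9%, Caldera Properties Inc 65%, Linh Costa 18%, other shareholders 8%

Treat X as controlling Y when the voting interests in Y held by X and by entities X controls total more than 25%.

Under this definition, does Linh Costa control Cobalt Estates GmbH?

Linh holds 85% of Caldera, so Linh controls Caldera.
Caldera and Linh together hold 27% + 62% = 89% of Cobalt, so Linh controls Cobalt.

Yes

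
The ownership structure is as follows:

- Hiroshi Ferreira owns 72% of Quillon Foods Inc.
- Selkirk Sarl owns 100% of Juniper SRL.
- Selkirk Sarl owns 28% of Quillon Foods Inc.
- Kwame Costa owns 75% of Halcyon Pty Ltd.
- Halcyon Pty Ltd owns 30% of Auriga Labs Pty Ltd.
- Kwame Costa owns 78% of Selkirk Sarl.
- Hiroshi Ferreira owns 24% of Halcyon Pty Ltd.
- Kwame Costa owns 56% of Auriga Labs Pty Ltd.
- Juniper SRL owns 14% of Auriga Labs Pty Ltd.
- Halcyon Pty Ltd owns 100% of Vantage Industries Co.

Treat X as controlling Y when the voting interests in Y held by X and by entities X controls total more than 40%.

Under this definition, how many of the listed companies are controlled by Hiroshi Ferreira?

Hiroshi holds 72% of Quillon, so Hiroshi controls Quillon.
No other company's threshold is met.
Hiroshi controls 1 company.

1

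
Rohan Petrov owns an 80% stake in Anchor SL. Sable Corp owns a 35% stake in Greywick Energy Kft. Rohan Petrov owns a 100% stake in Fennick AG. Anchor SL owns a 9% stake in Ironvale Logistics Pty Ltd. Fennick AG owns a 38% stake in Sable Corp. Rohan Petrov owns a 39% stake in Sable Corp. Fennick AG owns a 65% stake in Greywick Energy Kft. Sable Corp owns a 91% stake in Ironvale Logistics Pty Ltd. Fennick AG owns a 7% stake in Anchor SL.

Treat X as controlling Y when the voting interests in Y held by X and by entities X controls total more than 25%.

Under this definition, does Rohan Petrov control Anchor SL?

Rohan holds 100% of Fennick, so Rohan controls Fennick.
Rohan and Fennick together hold 80% + 7% = 87% of Anchor, so Rohan controls Anchor.

Yes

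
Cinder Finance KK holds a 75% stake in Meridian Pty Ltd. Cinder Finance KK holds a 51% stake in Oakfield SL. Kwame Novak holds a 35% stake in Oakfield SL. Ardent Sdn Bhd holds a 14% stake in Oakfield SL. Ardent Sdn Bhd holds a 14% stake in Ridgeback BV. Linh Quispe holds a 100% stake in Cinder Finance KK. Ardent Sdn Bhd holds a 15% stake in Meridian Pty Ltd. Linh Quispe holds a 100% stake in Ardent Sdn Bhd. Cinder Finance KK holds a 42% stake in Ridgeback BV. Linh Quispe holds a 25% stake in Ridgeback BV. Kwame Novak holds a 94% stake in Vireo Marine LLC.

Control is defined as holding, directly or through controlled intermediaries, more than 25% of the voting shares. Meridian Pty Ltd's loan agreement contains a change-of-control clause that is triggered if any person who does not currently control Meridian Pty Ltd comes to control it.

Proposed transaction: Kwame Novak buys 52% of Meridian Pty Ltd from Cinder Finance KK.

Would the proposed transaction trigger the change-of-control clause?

Yes

The purchase adds only to Kwame's holdings (Cinder's stake shrinks), so Kwame is the only person who could newly come to control Meridian.
Kwame holds 94% of Vireo, so Kwame controls Vireo.
Kwame holds 35% of Oakfield, so Kwame controls Oakfield.
Neither Kwame nor any entity Kwame controls holds any voting interest in Meridian.
So before the transaction, Kwame does not control Meridian.
After the purchase, Kwame holds 52% of Meridian directly, and Cinder's stake falls to 23%.
Kwame holds 52% of Meridian, so Kwame controls Meridian.
Kwame did not control Meridian before and does after, so the clause is triggered.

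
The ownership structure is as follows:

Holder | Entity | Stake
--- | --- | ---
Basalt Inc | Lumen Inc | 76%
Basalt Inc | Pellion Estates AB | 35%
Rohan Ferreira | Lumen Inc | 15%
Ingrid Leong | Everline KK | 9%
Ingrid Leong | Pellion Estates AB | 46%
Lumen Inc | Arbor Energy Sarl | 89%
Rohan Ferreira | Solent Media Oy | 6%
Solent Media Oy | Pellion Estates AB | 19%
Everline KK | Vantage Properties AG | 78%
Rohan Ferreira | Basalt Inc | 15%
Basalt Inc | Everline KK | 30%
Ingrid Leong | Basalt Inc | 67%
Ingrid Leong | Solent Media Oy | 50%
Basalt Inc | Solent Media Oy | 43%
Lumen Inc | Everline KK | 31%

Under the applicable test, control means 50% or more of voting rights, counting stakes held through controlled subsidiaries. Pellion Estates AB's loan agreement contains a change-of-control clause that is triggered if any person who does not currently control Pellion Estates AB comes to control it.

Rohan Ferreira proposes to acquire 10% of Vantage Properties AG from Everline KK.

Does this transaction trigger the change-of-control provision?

The purchase adds only to Rohan's holdings (Everline's stake shrinks), so Rohan is the only person who could newly come to control Pellion.
Rohan's largest direct stake is 15% in Basalt, which does not meet the threshold, so Rohan controls no company.
Neither Rohan nor any entity Rohan controls holds any voting interest in Pellion.
So before the transaction, Rohan does not control Pellion.
After the purchase, Rohan holds 10% of Vantage directly, and Everline's stake falls to 68%.
Rohan's side now holds 10% of Vantage, not ≥ 50%, so Rohan still does not control Vantage.
After the transaction, neither Rohan nor any entity Rohan controls holds a voting interest in Pellion, so Rohan still does not control it.
No new person acquires control, so the clause is not triggered.

No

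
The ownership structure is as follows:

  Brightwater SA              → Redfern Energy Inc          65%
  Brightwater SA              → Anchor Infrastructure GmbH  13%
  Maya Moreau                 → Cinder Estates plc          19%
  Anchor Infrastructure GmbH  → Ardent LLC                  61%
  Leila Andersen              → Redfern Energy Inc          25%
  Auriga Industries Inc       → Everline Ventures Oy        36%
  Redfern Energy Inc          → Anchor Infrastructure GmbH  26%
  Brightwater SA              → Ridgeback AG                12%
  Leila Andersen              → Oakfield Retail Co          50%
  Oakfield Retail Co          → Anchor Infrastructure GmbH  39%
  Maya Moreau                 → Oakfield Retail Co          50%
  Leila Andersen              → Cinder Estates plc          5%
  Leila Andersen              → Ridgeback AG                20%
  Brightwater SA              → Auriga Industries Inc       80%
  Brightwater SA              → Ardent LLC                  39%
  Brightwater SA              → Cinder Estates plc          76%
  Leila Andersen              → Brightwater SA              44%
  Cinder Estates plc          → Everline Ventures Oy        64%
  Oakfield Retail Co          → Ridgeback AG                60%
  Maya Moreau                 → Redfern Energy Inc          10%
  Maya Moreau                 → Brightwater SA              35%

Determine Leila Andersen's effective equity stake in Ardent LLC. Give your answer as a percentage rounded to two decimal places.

41.05%

Leila reaches Ardent along 5 paths.
Via Redfern → Anchor: 25% × 26% × 61% = 3.965%.
Via Brightwater → Redfern → Anchor: 44% × 65% × 26% × 61% = 4.53596%.
Via Brightwater → Anchor: 44% × 13% × 61% = 3.4892%.
Via Oakfield → Anchor: 50% × 39% × 61% = 11.895%.
Via Brightwater: 44% × 39% = 17.16%.
Total: 3.965% + 4.53596% + 3.4892% + 11.895% + 17.16% = 41.04516%.
Rounded: 41.05%.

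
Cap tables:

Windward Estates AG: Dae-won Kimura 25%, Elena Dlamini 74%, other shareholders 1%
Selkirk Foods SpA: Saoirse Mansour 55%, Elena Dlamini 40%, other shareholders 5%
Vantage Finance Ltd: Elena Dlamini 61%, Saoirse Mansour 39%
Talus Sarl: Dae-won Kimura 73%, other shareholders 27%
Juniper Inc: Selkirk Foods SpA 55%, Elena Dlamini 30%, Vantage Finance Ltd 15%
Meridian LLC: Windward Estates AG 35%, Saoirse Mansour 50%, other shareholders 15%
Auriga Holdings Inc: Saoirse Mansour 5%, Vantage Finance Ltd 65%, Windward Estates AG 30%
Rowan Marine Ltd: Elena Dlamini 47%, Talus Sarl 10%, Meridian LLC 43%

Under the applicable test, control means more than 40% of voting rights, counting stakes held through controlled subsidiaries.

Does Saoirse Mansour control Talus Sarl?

No

Saoirse holds 55% of Selkirk, so Saoirse controls Selkirk.
Selkirk holds 55% of Juniper, so Saoirse controls Juniper.
Saoirse holds 50% of Meridian, so Saoirse controls Meridian.
Meridian holds 43% of Rowan, so Saoirse controls Rowan.
Neither Saoirse nor any entity Saoirse controls holds any voting interest in Talus.
So Saoirse does not control Talus.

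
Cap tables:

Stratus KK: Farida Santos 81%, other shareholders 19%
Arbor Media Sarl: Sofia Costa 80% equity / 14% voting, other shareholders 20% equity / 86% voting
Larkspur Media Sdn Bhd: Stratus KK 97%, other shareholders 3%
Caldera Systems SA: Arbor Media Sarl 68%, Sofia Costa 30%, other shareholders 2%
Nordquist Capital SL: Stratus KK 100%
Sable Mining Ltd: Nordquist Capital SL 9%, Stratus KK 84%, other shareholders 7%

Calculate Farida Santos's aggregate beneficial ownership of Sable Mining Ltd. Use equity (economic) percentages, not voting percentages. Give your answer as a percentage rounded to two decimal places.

75.33%

Farida reaches Sable along 2 paths.
Via Stratus → Nordquist: 81% × 100% × 9% = 7.29%.
Via Stratus: 81% × 84% = 68.04%.
Total: 7.29% + 68.04% = 75.33%.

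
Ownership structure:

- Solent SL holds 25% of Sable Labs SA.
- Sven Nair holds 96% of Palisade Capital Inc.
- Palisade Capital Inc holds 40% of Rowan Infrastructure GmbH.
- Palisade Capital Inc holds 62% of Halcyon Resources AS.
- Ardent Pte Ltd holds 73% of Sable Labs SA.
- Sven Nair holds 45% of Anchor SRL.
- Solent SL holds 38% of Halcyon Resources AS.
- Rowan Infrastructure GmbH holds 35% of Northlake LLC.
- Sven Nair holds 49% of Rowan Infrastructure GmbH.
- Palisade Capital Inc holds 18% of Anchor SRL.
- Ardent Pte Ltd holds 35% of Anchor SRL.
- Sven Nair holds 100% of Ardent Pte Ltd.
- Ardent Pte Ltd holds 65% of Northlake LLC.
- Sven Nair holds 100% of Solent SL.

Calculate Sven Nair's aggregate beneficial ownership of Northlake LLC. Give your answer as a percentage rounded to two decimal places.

95.59%

Sven reaches Northlake along 3 paths.
Via Rowan: 49% × 35% = 17.15%.
Via Palisade → Rowan: 96% × 40% × 35% = 13.44%.
Via Ardent: 100% × 65% = 65%.
Total: 17.15% + 13.44% + 65% = 95.59%.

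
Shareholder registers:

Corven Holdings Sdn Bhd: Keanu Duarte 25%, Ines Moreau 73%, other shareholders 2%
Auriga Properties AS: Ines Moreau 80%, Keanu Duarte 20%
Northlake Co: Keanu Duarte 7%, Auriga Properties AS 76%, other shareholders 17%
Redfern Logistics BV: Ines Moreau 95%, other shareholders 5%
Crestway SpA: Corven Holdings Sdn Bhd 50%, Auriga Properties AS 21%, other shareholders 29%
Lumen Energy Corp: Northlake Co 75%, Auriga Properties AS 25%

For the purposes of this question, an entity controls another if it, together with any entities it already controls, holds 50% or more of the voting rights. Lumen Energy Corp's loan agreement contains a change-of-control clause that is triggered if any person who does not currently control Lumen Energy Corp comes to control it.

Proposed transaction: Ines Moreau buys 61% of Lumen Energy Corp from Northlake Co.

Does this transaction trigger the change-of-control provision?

The purchase adds only to Ines's holdings (Northlake's stake shrinks), so Ines is the only person who could newly come to control Lumen.
Ines holds 80% of Auriga, so Ines controls Auriga.
Auriga holds 76% of Northlake, so Ines controls Northlake.
Northlake and Auriga together hold 75% + 25% = 100% of Lumen, so Ines controls Lumen.
So Ines already controls Lumen before the transaction.
After the purchase, Ines holds 61% of Lumen directly, and Northlake's stake falls to 14%.
Ines controlled Lumen already, so this is not a new person acquiring control; every other person's position is unchanged or reduced.
No new person acquires control, so the clause is not triggered.

No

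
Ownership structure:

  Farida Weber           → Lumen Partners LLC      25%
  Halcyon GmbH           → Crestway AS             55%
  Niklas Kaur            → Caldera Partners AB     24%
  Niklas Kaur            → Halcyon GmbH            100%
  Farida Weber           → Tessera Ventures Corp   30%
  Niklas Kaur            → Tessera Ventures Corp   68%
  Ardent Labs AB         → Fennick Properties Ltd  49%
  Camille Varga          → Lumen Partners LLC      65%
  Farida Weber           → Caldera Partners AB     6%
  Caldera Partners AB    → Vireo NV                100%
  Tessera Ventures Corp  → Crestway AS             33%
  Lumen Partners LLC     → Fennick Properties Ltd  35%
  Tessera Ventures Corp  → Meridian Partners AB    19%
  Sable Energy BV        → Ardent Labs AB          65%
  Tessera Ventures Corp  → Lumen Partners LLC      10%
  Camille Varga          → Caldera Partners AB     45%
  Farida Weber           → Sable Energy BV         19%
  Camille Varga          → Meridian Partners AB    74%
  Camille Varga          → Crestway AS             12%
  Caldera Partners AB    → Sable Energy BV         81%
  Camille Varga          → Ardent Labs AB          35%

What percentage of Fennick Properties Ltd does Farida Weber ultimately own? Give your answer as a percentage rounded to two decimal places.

Farida reaches Fennick along 4 paths.
Via Tessera → Lumen: 30% × 10% × 35% = 1.05%.
Via Lumen: 25% × 35% = 8.75%.
Via Caldera → Sable → Ardent: 6% × 81% × 65% × 49% = 1.54791%.
Via Sable → Ardent: 19% × 65% × 49% = 6.0515%.
Total: 1.05% + 8.75% + 1.54791% + 6.0515% = 17.39941%.
Rounded: 17.40%.

17.40%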